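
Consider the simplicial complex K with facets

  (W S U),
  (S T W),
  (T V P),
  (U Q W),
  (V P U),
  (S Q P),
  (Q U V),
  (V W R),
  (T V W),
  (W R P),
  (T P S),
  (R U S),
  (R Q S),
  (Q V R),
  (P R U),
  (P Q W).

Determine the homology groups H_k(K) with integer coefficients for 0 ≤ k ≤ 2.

Order the vertices as P < Q < R < S < T < U < V < W. Listing each simplex with vertices in this order, K has dimension 2 with simplices:

  0-simplices (8): P, Q, R, S, T, U, V, W
  1-simplices (24): PQ, PR, PS, PT, PU, PV, PW, QR, QS, QU, QV, QW, RS, RU, RV, RW, ST, SU, SW, TV, TW, UV, UW, VW
  2-simplices (16): PQS, PQW, PRU, PRW, PST, PTV, PUV, QRS, QRV, QUV, QUW, RSU, RVW, STW, SUW, TVW

giving chain groups C_0 ≅ Z^8, C_1 ≅ Z^24, C_2 ≅ Z^16.

Boundary ∂_1: C_1 → C_0 is given by ∂[p,q] = [q] − [p]. For instance
  ∂TV = V − T.
As a 8×24 matrix over Z this has rank 7, with invariant factors (1,1,1,1,1,1,1).

Boundary ∂_2: C_2 → C_1 acts by ∂[p,q,r] = [q,r] − [p,r] + [p,q]. For instance
  ∂QUW = UW − QW + QU,
  ∂RVW = VW − RW + RV.
This gives a 24×16 integer matrix of rank 15; reducing to Smith normal form yields diagonal entries (1,1,1,1,1,1,1,1,1,1,1,1,1,1,1).

From H_k ≅ ker(∂_k) / im(∂_{k+1}) we obtain:

  H_0: rank C_0 − rank ∂_1 = 8 − 7 = 1, and the invariant factors of ∂_1 are all 1, so H_0 = Z.
  H_1: rank ker ∂_1 − rank ∂_2 = (24 − 7) − 15 = 2, and the invariant factors of ∂_2 are all 1, so H_1 = Z^2.
  H_2: rank ker ∂_2 − rank ∂_3 = (16 − 15) − 0 = 1, and there is no ∂_3, so H_2 = Z.

As a check, the Euler characteristic is 8 − 24 + 16 = 0, which agrees with 1 − 2 + 1 = 0.

H_0 = Z,  H_1 = Z^2,  H_2 = Z.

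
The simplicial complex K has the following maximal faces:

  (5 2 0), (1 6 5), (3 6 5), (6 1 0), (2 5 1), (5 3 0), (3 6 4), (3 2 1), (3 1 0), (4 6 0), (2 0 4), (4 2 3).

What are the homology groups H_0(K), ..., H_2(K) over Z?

Take the total order 0 < 1 < 2 < 3 < 4 < 5 < 6 on the vertex set. Then K (dimension 2) consists of the simplices:

  0-simplices (7): [0], [1], [2], [3], [4], [5], [6]
  1-simplices (18): [0,1], [0,2], [0,3], [0,4], [0,5], [0,6], [1,2], [1,3], [1,5], [1,6], [2,3], [2,4], [2,5], [3,4], [3,5], [3,6], [4,6], [5,6]
  2-simplices (12): [0,1,3], [0,1,6], [0,2,4], [0,2,5], [0,3,5], [0,4,6], [1,2,3], [1,2,5], [1,5,6], [2,3,4], [3,4,6], [3,5,6]

Hence C_0 ≅ Z^7, C_1 ≅ Z^18, C_2 ≅ Z^12.

The boundary map ∂_1: C_1 → C_0 sends each edge [p,q] (with p < q) to q − p. For instance
  ∂[1,2] = [2] − [1].
As a 7×18 matrix over Z this has rank 6, with invariant factors (1,1,1,1,1,1).

Boundary ∂_2: C_2 → C_1 maps a triangle to the signed sum of its edges. For instance
  ∂[1,2,3] = [2,3] − [1,3] + [1,2],
  ∂[0,2,4] = [2,4] − [0,4] + [0,2].
The resulting 18×12 matrix has rank 12, and its Smith normal form has invariant factors (1,1,1,1,1,1,1,1,1,1,1,2).

From H_k ≅ ker(∂_k) / im(∂_{k+1}) we obtain:

  H_0: rank C_0 − rank ∂_1 = 7 − 6 = 1, and the invariant factors of ∂_1 are all 1, so H_0 ≅ Z.
  H_1: rank ker ∂_1 − rank ∂_2 = (18 − 6) − 12 = 0, and ∂_2 has invariant factor 2 > 1, so H_1 ≅ Z/2.
  H_2: rank ker ∂_2 − rank ∂_3 = (12 − 12) − 0 = 0, and there is no ∂_3, so H_2 ≅ 0.

(K is a triangulation of the real projective plane RP^2.)

H_0 = Z,  H_1 = Z/2,  H_2 = 0.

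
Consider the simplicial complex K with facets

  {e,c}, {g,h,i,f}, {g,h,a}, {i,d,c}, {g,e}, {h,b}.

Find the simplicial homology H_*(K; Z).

H_0 = Z,  H_1 = Z,  H_2 = 0,  H_3 = 0.

Take the total order a < b < c < d < e < f < g < h < i on the vertex set. Then K (dimension 3) consists of the simplices:

  0-simplices (9): a, b, c, d, e, f, g, h, i
  1-simplices (14): ag, ah, bh, cd, ce, ci, di, eg, fg, fh, fi, gh, gi, hi
  2-simplices (6): agh, cdi, fgh, fgi, fhi, ghi
  3-simplices (1): fghi

Hence C_0 ≅ Z^9, C_1 ≅ Z^14, C_2 ≅ Z^6, C_3 ≅ Z^1.

∂_1: C_1 → C_0 is given by ∂[p,q] = [q] − [p]. For instance
  ∂gi = i − g.
As a 9×14 matrix over Z this has rank 8, with invariant factors (1,1,1,1,1,1,1,1).

Boundary ∂_2: C_2 → C_1 sends each 2-simplex [p,q,r] to [q,r] − [p,r] + [p,q]. For instance
  ∂fgh = gh − fh + fg,
  ∂agh = gh − ah + ag.
This gives a 14×6 integer matrix of rank 5; reducing to Smith normal form yields diagonal entries (1,1,1,1,1).

Boundary ∂_3: C_3 → C_2 sends each 3-simplex σ to the alternating sum Σ_i (−1)^i (σ with its i-th vertex removed). For instance
  ∂fghi = ghi − fhi + fgi − fgh.
The resulting 6×1 matrix has rank 1, and its Smith normal form has invariant factors (1).

Now H_k = ker ∂_k / im ∂_{k+1}, so:

  H_0: rank C_0 − rank ∂_1 = 9 − 8 = 1, and the invariant factors of ∂_1 are all 1, so H_0 ≅ Z.
  H_1: rank ker ∂_1 − rank ∂_2 = (14 − 8) − 5 = 1, and the invariant factors of ∂_2 are all 1, so H_1 ≅ Z.
  H_2: rank ker ∂_2 − rank ∂_3 = (6 − 5) − 1 = 0, and the invariant factors of ∂_3 are all 1, so H_2 ≅ 0.
  H_3: rank ker ∂_3 − rank ∂_4 = (1 − 1) − 0 = 0, and there is no ∂_4, so H_3 ≅ 0.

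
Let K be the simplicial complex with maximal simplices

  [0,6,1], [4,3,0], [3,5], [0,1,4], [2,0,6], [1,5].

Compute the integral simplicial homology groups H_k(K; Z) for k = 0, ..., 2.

H_0 = Z,  H_1 = Z,  H_2 = 0.

Order the vertices as 0 < 1 < 2 < 3 < 4 < 5 < 6. Listing each simplex with vertices in this order, K has dimension 2 with simplices:

  0-simplices (7): [0], [1], [2], [3], [4], [5], [6]
  1-simplices (11): [0,1], [0,2], [0,3], [0,4], [0,6], [1,4], [1,5], [1,6], [2,6], [3,4], [3,5]
  2-simplices (4): [0,1,4], [0,1,6], [0,2,6], [0,3,4]

Hence C_0 ≅ Z^7, C_1 ≅ Z^11, C_2 ≅ Z^4.

The boundary map ∂_1: C_1 → C_0 is given by ∂[p,q] = [q] − [p].
The 7×11 boundary matrix has rank 6 and Smith normal form diag(1,1,1,1,1,1).

Boundary ∂_2: C_2 → C_1 sends each 2-simplex [p,q,r] to [q,r] − [p,r] + [p,q]. For instance
  ∂[0,2,6] = [2,6] − [0,6] + [0,2],
  ∂[0,3,4] = [3,4] − [0,4] + [0,3].
The resulting 11×4 matrix has rank 4, and its Smith normal form has invariant factors (1,1,1,1).

From H_k ≅ ker(∂_k) / im(∂_{k+1}) we obtain:

  H_0: rank C_0 − rank ∂_1 = 7 − 6 = 1, and the invariant factors of ∂_1 are all 1, so H_0 ≅ Z.
  H_1: rank ker ∂_1 − rank ∂_2 = (11 − 6) − 4 = 1, and the invariant factors of ∂_2 are all 1, so H_1 ≅ Z.
  H_2: rank ker ∂_2 − rank ∂_3 = (4 − 4) − 0 = 0, and there is no ∂_3, so H_2 ≅ 0.

As a check, the Euler characteristic is 7 − 11 + 4 = 0, which agrees with 1 − 1 + 0 = 0.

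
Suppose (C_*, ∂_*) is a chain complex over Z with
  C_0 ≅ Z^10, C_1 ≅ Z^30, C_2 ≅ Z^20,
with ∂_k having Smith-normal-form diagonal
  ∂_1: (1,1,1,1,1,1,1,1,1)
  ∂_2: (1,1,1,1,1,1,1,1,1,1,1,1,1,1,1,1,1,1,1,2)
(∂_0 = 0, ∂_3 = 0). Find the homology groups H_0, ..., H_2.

H_0 = Z,  H_1 = Z ⊕ Z_2,  H_2 = 0.

H_0: b_0 = 10 − 0 − 9 = 1; torsion from ∂_1 factors > 1: none. So H_0 = Z.
H_1: b_1 = 30 − 9 − 20 = 1; torsion from ∂_2 factors > 1: [2]. So H_1 = Z ⊕ Z_2.
H_2: b_2 = 20 − 20 − 0 = 0; torsion from ∂_3 factors > 1: none. So H_2 = 0.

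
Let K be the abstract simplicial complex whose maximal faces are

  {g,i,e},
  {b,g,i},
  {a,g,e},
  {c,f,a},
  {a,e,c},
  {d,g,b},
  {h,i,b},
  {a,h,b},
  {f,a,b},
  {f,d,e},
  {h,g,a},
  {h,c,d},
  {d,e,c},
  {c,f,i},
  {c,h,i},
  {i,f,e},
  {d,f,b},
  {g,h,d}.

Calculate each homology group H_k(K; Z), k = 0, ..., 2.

Fix the vertex order a < b < c < d < e < f < g < h < i and write every simplex with vertices in increasing order. Then dim K = 2 and the simplices of K are:

  0-simplices (9): a, b, c, d, e, f, g, h, i
  1-simplices (27): ab, ac, ae, af, ag, ah, bd, bf, bg, bh, bi, cd, ce, cf, ch, ci, de, df, dg, dh, ef, eg, ei, fi, gh, gi, hi
  2-simplices (18): abf, abh, ace, acf, aeg, agh, bdf, bdg, bgi, bhi, cde, cdh, cfi, chi, def, dgh, efi, egi

giving chain groups C_0 ≅ Z^9, C_1 ≅ Z^27, C_2 ≅ Z^18.

Boundary ∂_1: C_1 → C_0 maps an edge to its endpoints' difference, ∂[p,q] = q − p. For instance
  ∂ag = g − a.
The resulting 9×27 matrix has rank 8, and its Smith normal form has invariant factors (1,1,1,1,1,1,1,1).

∂_2: C_2 → C_1 maps a triangle to the signed sum of its edges. For instance
  ∂acf = cf − af + ac,
  ∂cde = de − ce + cd.
The 27×18 boundary matrix has rank 18 and Smith normal form diag(1,1,1,1,1,1,1,1,1,1,1,1,1,1,1,1,1,2).

Computing H_k = (kernel of ∂_k) / (image of ∂_{k+1}):

  H_0: rank C_0 − rank ∂_1 = 9 − 8 = 1, and the invariant factors of ∂_1 are all 1, so H_0 ≅ Z.
  H_1: rank ker ∂_1 − rank ∂_2 = (27 − 8) − 18 = 1, and ∂_2 has invariant factor 2 > 1, so H_1 ≅ Z ⊕ Z/2.
  H_2: rank ker ∂_2 − rank ∂_3 = (18 − 18) − 0 = 0, and there is no ∂_3, so H_2 ≅ 0.

H_0 = Z,  H_1 = Z ⊕ Z/2,  H_2 = 0.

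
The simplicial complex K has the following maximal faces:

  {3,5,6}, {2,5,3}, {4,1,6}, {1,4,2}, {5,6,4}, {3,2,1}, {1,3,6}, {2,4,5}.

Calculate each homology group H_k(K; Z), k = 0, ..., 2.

H_0 ≅ Z,  H_1 = 0,  H_2 ≅ Z.

Order the vertices as 1 < 2 < 3 < 4 < 5 < 6. Listing each simplex with vertices in this order, K has dimension 2 with simplices:

  0-simplices (6): [1], [2], [3], [4], [5], [6]
  1-simplices (12): [1,2], [1,3], [1,4], [1,6], [2,3], [2,4], [2,5], [3,5], [3,6], [4,5], [4,6], [5,6]
  2-simplices (8): [1,2,3], [1,2,4], [1,3,6], [1,4,6], [2,3,5], [2,4,5], [3,5,6], [4,5,6]

giving chain groups C_0 ≅ Z^6, C_1 ≅ Z^12, C_2 ≅ Z^8.

The boundary map ∂_1: C_1 → C_0 is given by ∂[p,q] = [q] − [p].
This gives a 6×12 integer matrix of rank 5; reducing to Smith normal form yields diagonal entries (1,1,1,1,1).

Boundary ∂_2: C_2 → C_1 acts by ∂[p,q,r] = [q,r] − [p,r] + [p,q]. For instance
  ∂[1,4,6] = [4,6] − [1,6] + [1,4],
  ∂[1,2,4] = [2,4] − [1,4] + [1,2].
This gives a 12×8 integer matrix of rank 7; reducing to Smith normal form yields diagonal entries (1,1,1,1,1,1,1).

Now H_k = ker ∂_k / im ∂_{k+1}, so:

  H_0: rank C_0 − rank ∂_1 = 6 − 5 = 1, and the invariant factors of ∂_1 are all 1, so H_0 ≅ Z.
  H_1: rank ker ∂_1 − rank ∂_2 = (12 − 5) − 7 = 0, and the invariant factors of ∂_2 are all 1, so H_1 ≅ 0.
  H_2: rank ker ∂_2 − rank ∂_3 = (8 − 7) − 0 = 1, and there is no ∂_3, so H_2 ≅ Z.

(K is a triangulation of the 2-sphere S^2.)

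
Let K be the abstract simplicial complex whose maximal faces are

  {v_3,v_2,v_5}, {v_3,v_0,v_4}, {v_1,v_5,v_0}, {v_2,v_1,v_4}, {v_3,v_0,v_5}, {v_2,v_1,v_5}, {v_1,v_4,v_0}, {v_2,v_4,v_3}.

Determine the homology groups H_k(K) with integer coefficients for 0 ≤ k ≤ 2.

H_0 = Z,  H_1 = 0,  H_2 = Z.

Fix the vertex order v_0 < v_1 < v_2 < v_3 < v_4 < v_5 and write every simplex with vertices in increasing order. Then dim K = 2 and the simplices of K are:

  0-simplices (6): [v_0], [v_1], [v_2], [v_3], [v_4], [v_5]
  1-simplices (12): [v_0,v_1], [v_0,v_3], [v_0,v_4], [v_0,v_5], [v_1,v_2], [v_1,v_4], [v_1,v_5], [v_2,v_3], [v_2,v_4], [v_2,v_5], [v_3,v_4], [v_3,v_5]
  2-simplices (8): [v_0,v_1,v_4], [v_0,v_1,v_5], [v_0,v_3,v_4], [v_0,v_3,v_5], [v_1,v_2,v_4], [v_1,v_2,v_5], [v_2,v_3,v_4], [v_2,v_3,v_5]

giving chain groups C_0 ≅ Z^6, C_1 ≅ Z^12, C_2 ≅ Z^8.

∂_1: C_1 → C_0 is given by ∂[p,q] = [q] − [p]. For instance
  ∂[v_1,v_2] = [v_2] − [v_1].
This gives a 6×12 integer matrix of rank 5; reducing to Smith normal form yields diagonal entries (1,1,1,1,1).

The boundary map ∂_2: C_2 → C_1 maps a triangle to the signed sum of its edges. For instance
  ∂[v_0,v_1,v_5] = [v_1,v_5] − [v_0,v_5] + [v_0,v_1],
  ∂[v_2,v_3,v_5] = [v_3,v_5] − [v_2,v_5] + [v_2,v_3].
The 12×8 boundary matrix has rank 7 and Smith normal form diag(1,1,1,1,1,1,1).

Now H_k = ker ∂_k / im ∂_{k+1}, so:

  H_0: rank C_0 − rank ∂_1 = 6 − 5 = 1, and the invariant factors of ∂_1 are all 1, so H_0 ≅ Z.
  H_1: rank ker ∂_1 − rank ∂_2 = (12 − 5) − 7 = 0, and the invariant factors of ∂_2 are all 1, so H_1 ≅ 0.
  H_2: rank ker ∂_2 − rank ∂_3 = (8 − 7) − 0 = 1, and there is no ∂_3, so H_2 ≅ Z.

As a check, the Euler characteristic is 6 − 12 + 8 = 2, which agrees with 1 − 0 + 1 = 2.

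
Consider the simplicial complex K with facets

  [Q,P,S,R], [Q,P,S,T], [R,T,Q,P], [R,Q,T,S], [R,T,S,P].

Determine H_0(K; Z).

Take the total order P < Q < R < S < T on the vertex set. Then K (dimension 3) consists of the simplices:

  0-simplices (5): P, Q, R, S, T
  1-simplices (10): PQ, PR, PS, PT, QR, QS, QT, RS, RT, ST
  2-simplices (10): PQR, PQS, PQT, PRS, PRT, PST, QRS, QRT, QST, RST
  3-simplices (5): PQRS, PQRT, PQST, PRST, QRST

Hence C_0 ≅ Z^5, C_1 ≅ Z^10, C_2 ≅ Z^10, C_3 ≅ Z^5.

Boundary ∂_1: C_1 → C_0 sends each edge [p,q] (with p < q) to q − p. For instance
  ∂PR = R − P.
The resulting 5×10 matrix has rank 4, and its Smith normal form has invariant factors (1,1,1,1).

The boundary map ∂_2: C_2 → C_1 sends each 2-simplex [p,q,r] to [q,r] − [p,r] + [p,q]. For instance
  ∂PRS = RS − PS + PR,
  ∂PST = ST − PT + PS.
The 10×10 boundary matrix has rank 6 and Smith normal form diag(1,1,1,1,1,1).

∂_3: C_3 → C_2 sends each 3-simplex σ to the alternating sum Σ_i (−1)^i (σ with its i-th vertex removed). For instance
  ∂PRST = RST − PST + PRT − PRS,
  ∂PQRS = QRS − PRS + PQS − PQR.
As a 10×5 matrix over Z this has rank 4, with invariant factors (1,1,1,1).

Reading off H_k = ker ∂_k / im ∂_{k+1}:

  H_0: rank C_0 − rank ∂_1 = 5 − 4 = 1, and the invariant factors of ∂_1 are all 1, so H_0 ≅ Z.

(K is a triangulation of the 3-sphere S^3.)

H_0 = Z.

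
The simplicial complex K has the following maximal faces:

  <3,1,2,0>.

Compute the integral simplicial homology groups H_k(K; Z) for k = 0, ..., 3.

We work with the vertex ordering 0 < 1 < 2 < 3. The simplices of K, each written with vertices in increasing order, are:

  0-simplices (4): [0], [1], [2], [3]
  1-simplices (6): [0,1], [0,2], [0,3], [1,2], [1,3], [2,3]
  2-simplices (4): [0,1,2], [0,1,3], [0,2,3], [1,2,3]
  3-simplices (1): [0,1,2,3]

Hence C_0 ≅ Z^4, C_1 ≅ Z^6, C_2 ≅ Z^4, C_3 ≅ Z^1.

The boundary map ∂_1: C_1 → C_0 sends each edge [p,q] (with p < q) to q − p.
The resulting 4×6 matrix has rank 3, and its Smith normal form has invariant factors (1,1,1).

The boundary map ∂_2: C_2 → C_1 maps a triangle to the signed sum of its edges. For instance
  ∂[0,1,3] = [1,3] − [0,3] + [0,1],
  ∂[1,2,3] = [2,3] − [1,3] + [1,2].
The 6×4 boundary matrix has rank 3 and Smith normal form diag(1,1,1).

∂_3: C_3 → C_2 sends each 3-simplex σ to the alternating sum Σ_i (−1)^i (σ with its i-th vertex removed). For instance
  ∂[0,1,2,3] = [1,2,3] − [0,2,3] + [0,1,3] − [0,1,2].
The 4×1 boundary matrix has rank 1 and Smith normal form diag(1).

Now H_k = ker ∂_k / im ∂_{k+1}, so:

  H_0: rank C_0 − rank ∂_1 = 4 − 3 = 1, and the invariant factors of ∂_1 are all 1, so H_0 = Z.
  H_1: rank ker ∂_1 − rank ∂_2 = (6 − 3) − 3 = 0, and the invariant factors of ∂_2 are all 1, so H_1 = 0.
  H_2: rank ker ∂_2 − rank ∂_3 = (4 − 3) − 1 = 0, and the invariant factors of ∂_3 are all 1, so H_2 = 0.
  H_3: rank ker ∂_3 − rank ∂_4 = (1 − 1) − 0 = 0, and there is no ∂_4, so H_3 = 0.

(K is a triangulation of the 3-simplex.)

H_0 = Z,  H_1 = 0,  H_2 = 0,  H_3 = 0.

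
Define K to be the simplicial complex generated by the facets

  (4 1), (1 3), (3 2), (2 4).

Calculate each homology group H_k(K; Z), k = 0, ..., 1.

H_0 ≅ Z,  H_1 ≅ Z.

Fix the vertex order 1 < 2 < 3 < 4 and write every simplex with vertices in increasing order. Then dim K = 1 and the simplices of K are:

  0-simplices (4): [1], [2], [3], [4]
  1-simplices (4): [1,3], [1,4], [2,3], [2,4]

giving chain groups C_0 ≅ Z^4, C_1 ≅ Z^4.

The boundary map ∂_1: C_1 → C_0 sends each edge [p,q] (with p < q) to q − p.
As a 4×4 matrix over Z this has rank 3, with invariant factors (1,1,1).

Reading off H_k = ker ∂_k / im ∂_{k+1}:

  H_0: rank C_0 − rank ∂_1 = 4 − 3 = 1, and the invariant factors of ∂_1 are all 1, so H_0 ≅ Z.
  H_1: rank ker ∂_1 − rank ∂_2 = (4 − 3) − 0 = 1, and there is no ∂_2, so H_1 ≅ Z.

As a check, the Euler characteristic is 4 − 4 = 0, which agrees with 1 − 1 = 0.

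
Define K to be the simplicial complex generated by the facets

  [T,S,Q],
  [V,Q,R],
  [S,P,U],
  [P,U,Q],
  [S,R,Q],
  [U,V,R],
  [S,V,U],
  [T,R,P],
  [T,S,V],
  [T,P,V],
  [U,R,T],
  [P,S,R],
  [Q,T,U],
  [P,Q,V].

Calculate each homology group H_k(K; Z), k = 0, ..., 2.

Take the total order P < Q < R < S < T < U < V on the vertex set. Then K (dimension 2) consists of the simplices:

  0-simplices (7): P, Q, R, S, T, U, V
  1-simplices (21): PQ, PR, PS, PT, PU, PV, QR, QS, QT, QU, QV, RS, RT, RU, RV, ST, SU, SV, TU, TV, UV
  2-simplices (14): PQU, PQV, PRS, PRT, PSU, PTV, QRS, QRV, QST, QTU, RTU, RUV, STV, SUV

Hence C_0 ≅ Z^7, C_1 ≅ Z^21, C_2 ≅ Z^14.

The boundary map ∂_1: C_1 → C_0 maps an edge to its endpoints' difference, ∂[p,q] = q − p.
This gives a 7×21 integer matrix of rank 6; reducing to Smith normal form yields diagonal entries (1,1,1,1,1,1).

Boundary ∂_2: C_2 → C_1 maps a triangle to the signed sum of its edges. For instance
  ∂QRS = RS − QS + QR,
  ∂SUV = UV − SV + SU.
This gives a 21×14 integer matrix of rank 13; reducing to Smith normal form yields diagonal entries (1,1,1,1,1,1,1,1,1,1,1,1,1).

Computing H_k = (kernel of ∂_k) / (image of ∂_{k+1}):

  H_0: rank C_0 − rank ∂_1 = 7 − 6 = 1, and the invariant factors of ∂_1 are all 1, so H_0 = Z.
  H_1: rank ker ∂_1 − rank ∂_2 = (21 − 6) − 13 = 2, and the invariant factors of ∂_2 are all 1, so H_1 = Z^2.
  H_2: rank ker ∂_2 − rank ∂_3 = (14 − 13) − 0 = 1, and there is no ∂_3, so H_2 = Z.

As a check, the Euler characteristic is 7 − 21 + 14 = 0, which agrees with 1 − 2 + 1 = 0.
(K is a triangulation of the torus T^2.)

H_0 = Z,  H_1 = Z^2,  H_2 = Z.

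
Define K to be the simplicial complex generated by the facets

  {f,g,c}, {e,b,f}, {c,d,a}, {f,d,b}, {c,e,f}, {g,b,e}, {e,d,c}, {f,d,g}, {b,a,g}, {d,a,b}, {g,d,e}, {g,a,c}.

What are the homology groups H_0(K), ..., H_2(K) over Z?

H_0 = Z,  H_1 = Z/2,  H_2 = 0.

K has 7 vertices, 18 edges, 12 triangles.
rank ∂_0 = 0, rank ∂_1 = 6 ⇒ b_0 = 7 − 0 − 6 = 1; all invariant factors of ∂_1 are 1 so no torsion. So H_0 = Z.
rank ∂_1 = 6, rank ∂_2 = 12 ⇒ b_1 = 18 − 6 − 12 = 0; ∂_2 has invariant factor(s) [2] giving torsion. So H_1 = Z/2.
rank ∂_2 = 12, rank ∂_3 = 0 ⇒ b_2 = 12 − 12 − 0 = 0. So H_2 = 0.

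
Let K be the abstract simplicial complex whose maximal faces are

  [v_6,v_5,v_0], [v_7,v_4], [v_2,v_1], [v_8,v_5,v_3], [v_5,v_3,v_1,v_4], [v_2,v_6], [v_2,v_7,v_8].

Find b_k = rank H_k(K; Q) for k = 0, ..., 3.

Fix the vertex order v_0 < v_1 < v_2 < v_3 < v_4 < v_5 < v_6 < v_7 < v_8 and write every simplex with vertices in increasing order. Then dim K = 3 and the simplices of K are:

  0-simplices (9): [v_0], [v_1], [v_2], [v_3], [v_4], [v_5], [v_6], [v_7], [v_8]
  1-simplices (17): (17 of them)
  2-simplices (7): [v_0,v_5,v_6], [v_1,v_3,v_4], [v_1,v_3,v_5], [v_1,v_4,v_5], [v_2,v_7,v_8], [v_3,v_4,v_5], [v_3,v_5,v_8]
  3-simplices (1): [v_1,v_3,v_4,v_5]

Hence C_0 ≅ Z^9, C_1 ≅ Z^17, C_2 ≅ Z^7, C_3 ≅ Z^1.

The boundary map ∂_1: C_1 → C_0 is given by ∂[p,q] = [q] − [p]. For instance
  ∂[v_1,v_5] = [v_5] − [v_1].
As a 9×17 matrix over Z this has rank 8, with invariant factors (1,1,1,1,1,1,1,1).

∂_2: C_2 → C_1 maps a triangle to the signed sum of its edges. For instance
  ∂[v_3,v_5,v_8] = [v_5,v_8] − [v_3,v_8] + [v_3,v_5],
  ∂[v_1,v_3,v_5] = [v_3,v_5] − [v_1,v_5] + [v_1,v_3].
As a 17×7 matrix over Z this has rank 6, with invariant factors (1,1,1,1,1,1).

Boundary ∂_3: C_3 → C_2 sends each 3-simplex σ to the alternating sum Σ_i (−1)^i (σ with its i-th vertex removed). For instance
  ∂[v_1,v_3,v_4,v_5] = [v_3,v_4,v_5] − [v_1,v_4,v_5] + [v_1,v_3,v_5] − [v_1,v_3,v_4].
The 7×1 boundary matrix has rank 1 and Smith normal form diag(1).

Reading off H_k = ker ∂_k / im ∂_{k+1}:

  H_0: rank C_0 − rank ∂_1 = 9 − 8 = 1, and the invariant factors of ∂_1 are all 1, so H_0 ≅ Z.
  H_1: rank ker ∂_1 − rank ∂_2 = (17 − 8) − 6 = 3, and the invariant factors of ∂_2 are all 1, so H_1 ≅ Z^3.
  H_2: rank ker ∂_2 − rank ∂_3 = (7 − 6) − 1 = 0, and the invariant factors of ∂_3 are all 1, so H_2 ≅ 0.
  H_3: rank ker ∂_3 − rank ∂_4 = (1 − 1) − 0 = 0, and there is no ∂_4, so H_3 ≅ 0.

Hence the Betti numbers are b_0 = 1, b_1 = 3, b_2 = 0, b_3 = 0.

b_0 = 1, b_1 = 3, b_2 = 0, b_3 = 0.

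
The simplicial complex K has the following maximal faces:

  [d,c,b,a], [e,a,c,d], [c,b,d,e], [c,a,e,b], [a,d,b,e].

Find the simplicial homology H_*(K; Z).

We work with the vertex ordering a < b < c < d < e. The simplices of K, each written with vertices in increasing order, are:

  0-simplices (5): a, b, c, d, e
  1-simplices (10): ab, ac, ad, ae, bc, bd, be, cd, ce, de
  2-simplices (10): abc, abd, abe, acd, ace, ade, bcd, bce, bde, cde
  3-simplices (5): abcd, abce, abde, acde, bcde

so the chain groups are C_0 ≅ Z^5, C_1 ≅ Z^10, C_2 ≅ Z^10, C_3 ≅ Z^5.

∂_1: C_1 → C_0 is given by ∂[p,q] = [q] − [p].
The 5×10 boundary matrix has rank 4 and Smith normal form diag(1,1,1,1).

The boundary map ∂_2: C_2 → C_1 sends each 2-simplex [p,q,r] to [q,r] − [p,r] + [p,q]. For instance
  ∂ade = de − ae + ad,
  ∂abd = bd − ad + ab.
The 10×10 boundary matrix has rank 6 and Smith normal form diag(1,1,1,1,1,1).

∂_3: C_3 → C_2 sends each 3-simplex σ to the alternating sum Σ_i (−1)^i (σ with its i-th vertex removed). For instance
  ∂abde = bde − ade + abe − abd,
  ∂abcd = bcd − acd + abd − abc.
As a 10×5 matrix over Z this has rank 4, with invariant factors (1,1,1,1).

From H_k ≅ ker(∂_k) / im(∂_{k+1}) we obtain:

  H_0: rank C_0 − rank ∂_1 = 5 − 4 = 1, and the invariant factors of ∂_1 are all 1, so H_0 = Z.
  H_1: rank ker ∂_1 − rank ∂_2 = (10 − 4) − 6 = 0, and the invariant factors of ∂_2 are all 1, so H_1 = 0.
  H_2: rank ker ∂_2 − rank ∂_3 = (10 − 6) − 4 = 0, and the invariant factors of ∂_3 are all 1, so H_2 = 0.
  H_3: rank ker ∂_3 − rank ∂_4 = (5 − 4) − 0 = 1, and there is no ∂_4, so H_3 = Z.

(K is a triangulation of the 3-sphere S^3.)

H_0 ≅ Z,  H_1 = 0,  H_2 = 0,  H_3 ≅ Z.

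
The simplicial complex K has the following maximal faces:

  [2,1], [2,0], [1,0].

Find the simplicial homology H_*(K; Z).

H_0 = Z,  H_1 = Z.

Take the total order 0 < 1 < 2 on the vertex set. Then K (dimension 1) consists of the simplices:

  0-simplices (3): [0], [1], [2]
  1-simplices (3): [0,1], [0,2], [1,2]

so the chain groups are C_0 ≅ Z^3, C_1 ≅ Z^3.

∂_1: C_1 → C_0 sends each edge [p,q] (with p < q) to q − p. For instance
  ∂[0,2] = [2] − [0].
This gives a 3×3 integer matrix of rank 2; reducing to Smith normal form yields diagonal entries (1,1).

Computing H_k = (kernel of ∂_k) / (image of ∂_{k+1}):

  H_0: rank C_0 − rank ∂_1 = 3 − 2 = 1, and the invariant factors of ∂_1 are all 1, so H_0 = Z.
  H_1: rank ker ∂_1 − rank ∂_2 = (3 − 2) − 0 = 1, and there is no ∂_2, so H_1 = Z.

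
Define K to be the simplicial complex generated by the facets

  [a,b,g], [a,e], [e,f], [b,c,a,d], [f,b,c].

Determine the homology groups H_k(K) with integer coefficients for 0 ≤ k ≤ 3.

H_0 = Z,  H_1 = Z,  H_2 = 0,  H_3 = 0.

Order the vertices as a < b < c < d < e < f < g. Listing each simplex with vertices in this order, K has dimension 3 with simplices:

  0-simplices (7): a, b, c, d, e, f, g
  1-simplices (12): ab, ac, ad, ae, ag, bc, bd, bf, bg, cd, cf, ef
  2-simplices (6): abc, abd, abg, acd, bcd, bcf
  3-simplices (1): abcd

so the chain groups are C_0 ≅ Z^7, C_1 ≅ Z^12, C_2 ≅ Z^6, C_3 ≅ Z^1.

The boundary map ∂_1: C_1 → C_0 maps an edge to its endpoints' difference, ∂[p,q] = q − p. For instance
  ∂ef = f − e.
As a 7×12 matrix over Z this has rank 6, with invariant factors (1,1,1,1,1,1).

Boundary ∂_2: C_2 → C_1 maps a triangle to the signed sum of its edges. For instance
  ∂acd = cd − ad + ac,
  ∂abd = bd − ad + ab.
As a 12×6 matrix over Z this has rank 5, with invariant factors (1,1,1,1,1).

The boundary map ∂_3: C_3 → C_2 sends each 3-simplex σ to the alternating sum Σ_i (−1)^i (σ with its i-th vertex removed). For instance
  ∂abcd = bcd − acd + abd − abc.
As a 6×1 matrix over Z this has rank 1, with invariant factors (1).

Computing H_k = (kernel of ∂_k) / (image of ∂_{k+1}):

  H_0: rank C_0 − rank ∂_1 = 7 − 6 = 1, and the invariant factors of ∂_1 are all 1, so H_0 ≅ Z.
  H_1: rank ker ∂_1 − rank ∂_2 = (12 − 6) − 5 = 1, and the invariant factors of ∂_2 are all 1, so H_1 ≅ Z.
  H_2: rank ker ∂_2 − rank ∂_3 = (6 − 5) − 1 = 0, and the invariant factors of ∂_3 are all 1, so H_2 ≅ 0.
  H_3: rank ker ∂_3 − rank ∂_4 = (1 − 1) − 0 = 0, and there is no ∂_4, so H_3 ≅ 0.

As a check, the Euler characteristic is 7 − 12 + 6 − 1 = 0, which agrees with 1 − 1 + 0 − 0 = 0.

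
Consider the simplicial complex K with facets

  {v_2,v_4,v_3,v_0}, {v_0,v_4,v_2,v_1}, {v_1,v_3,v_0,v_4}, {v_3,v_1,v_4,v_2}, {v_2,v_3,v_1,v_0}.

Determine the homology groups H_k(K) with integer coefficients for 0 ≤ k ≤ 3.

H_0 = Z,  H_1 = 0,  H_2 = 0,  H_3 = Z.

Fix the vertex order v_0 < v_1 < v_2 < v_3 < v_4 and write every simplex with vertices in increasing order. Then dim K = 3 and the simplices of K are:

  0-simplices (5): [v_0], [v_1], [v_2], [v_3], [v_4]
  1-simplices (10): [v_0,v_1], [v_0,v_2], [v_0,v_3], [v_0,v_4], [v_1,v_2], [v_1,v_3], [v_1,v_4], [v_2,v_3], [v_2,v_4], [v_3,v_4]
  2-simplices (10): [v_0,v_1,v_2], [v_0,v_1,v_3], [v_0,v_1,v_4], [v_0,v_2,v_3], [v_0,v_2,v_4], [v_0,v_3,v_4], [v_1,v_2,v_3], [v_1,v_2,v_4], [v_1,v_3,v_4], [v_2,v_3,v_4]
  3-simplices (5): [v_0,v_1,v_2,v_3], [v_0,v_1,v_2,v_4], [v_0,v_1,v_3,v_4], [v_0,v_2,v_3,v_4], [v_1,v_2,v_3,v_4]

giving chain groups C_0 ≅ Z^5, C_1 ≅ Z^10, C_2 ≅ Z^10, C_3 ≅ Z^5.

The boundary map ∂_1: C_1 → C_0 maps an edge to its endpoints' difference, ∂[p,q] = q − p. For instance
  ∂[v_1,v_4] = [v_4] − [v_1].
The resulting 5×10 matrix has rank 4, and its Smith normal form has invariant factors (1,1,1,1).

∂_2: C_2 → C_1 acts by ∂[p,q,r] = [q,r] − [p,r] + [p,q]. For instance
  ∂[v_0,v_2,v_4] = [v_2,v_4] − [v_0,v_4] + [v_0,v_2],
  ∂[v_0,v_1,v_4] = [v_1,v_4] − [v_0,v_4] + [v_0,v_1].
This gives a 10×10 integer matrix of rank 6; reducing to Smith normal form yields diagonal entries (1,1,1,1,1,1).

Boundary ∂_3: C_3 → C_2 sends each 3-simplex σ to the alternating sum Σ_i (−1)^i (σ with its i-th vertex removed). For instance
  ∂[v_1,v_2,v_3,v_4] = [v_2,v_3,v_4] − [v_1,v_3,v_4] + [v_1,v_2,v_4] − [v_1,v_2,v_3],
  ∂[v_0,v_2,v_3,v_4] = [v_2,v_3,v_4] − [v_0,v_3,v_4] + [v_0,v_2,v_4] − [v_0,v_2,v_3].
As a 10×5 matrix over Z this has rank 4, with invariant factors (1,1,1,1).

Now H_k = ker ∂_k / im ∂_{k+1}, so:

  H_0: rank C_0 − rank ∂_1 = 5 − 4 = 1, and the invariant factors of ∂_1 are all 1, so H_0 ≅ Z.
  H_1: rank ker ∂_1 − rank ∂_2 = (10 − 4) − 6 = 0, and the invariant factors of ∂_2 are all 1, so H_1 ≅ 0.
  H_2: rank ker ∂_2 − rank ∂_3 = (10 − 6) − 4 = 0, and the invariant factors of ∂_3 are all 1, so H_2 ≅ 0.
  H_3: rank ker ∂_3 − rank ∂_4 = (5 − 4) − 0 = 1, and there is no ∂_4, so H_3 ≅ Z.

(K is a triangulation of the 3-sphere S^3.)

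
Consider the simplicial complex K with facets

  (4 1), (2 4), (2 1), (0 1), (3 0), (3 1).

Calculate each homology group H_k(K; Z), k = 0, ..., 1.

K has 5 vertices, 6 edges.
rank ∂_0 = 0, rank ∂_1 = 4 ⇒ b_0 = 5 − 0 − 4 = 1; all invariant factors of ∂_1 are 1 so no torsion. So H_0 ≅ Z.
rank ∂_1 = 4, rank ∂_2 = 0 ⇒ b_1 = 6 − 4 − 0 = 2. So H_1 ≅ Z^2.

H_0 ≅ Z,  H_1 ≅ Z^2.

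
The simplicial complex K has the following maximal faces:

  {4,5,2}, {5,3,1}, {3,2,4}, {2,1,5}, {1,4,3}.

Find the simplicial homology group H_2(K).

Fix the vertex order 1 < 2 < 3 < 4 < 5 and write every simplex with vertices in increasing order. Then dim K = 2 and the simplices of K are:

  0-simplices (5): [1], [2], [3], [4], [5]
  1-simplices (10): [1,2], [1,3], [1,4], [1,5], [2,3], [2,4], [2,5], [3,4], [3,5], [4,5]
  2-simplices (5): [1,2,5], [1,3,4], [1,3,5], [2,3,4], [2,4,5]

Hence C_0 ≅ Z^5, C_1 ≅ Z^10, C_2 ≅ Z^5.

Boundary ∂_1: C_1 → C_0 maps an edge to its endpoints' difference, ∂[p,q] = q − p. For instance
  ∂[2,4] = [4] − [2].
As a 5×10 matrix over Z this has rank 4, with invariant factors (1,1,1,1).

Boundary ∂_2: C_2 → C_1 sends each 2-simplex [p,q,r] to [q,r] − [p,r] + [p,q]. For instance
  ∂[1,3,4] = [3,4] − [1,4] + [1,3],
  ∂[1,2,5] = [2,5] − [1,5] + [1,2].
As a 10×5 matrix over Z this has rank 5, with invariant factors (1,1,1,1,1).

Computing H_k = (kernel of ∂_k) / (image of ∂_{k+1}):

  H_2: rank ker ∂_2 − rank ∂_3 = (5 − 5) − 0 = 0, and there is no ∂_3, so H_2 = 0.

H_2 ≅ 0.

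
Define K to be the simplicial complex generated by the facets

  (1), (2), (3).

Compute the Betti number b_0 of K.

We work with the vertex ordering 1 < 2 < 3. The simplices of K, each written with vertices in increasing order, are:

  0-simplices (3): [1], [2], [3]

Hence C_0 ≅ Z^3.

Reading off H_k = ker ∂_k / im ∂_{k+1}:

  H_0: rank C_0 − rank ∂_1 = 3 − 0 = 3, and there is no ∂_1, so H_0 = Z^3.

(K is a triangulation of a set of 3 points.)

Hence the Betti numbers are b_0 = 3.

b_0 = 3.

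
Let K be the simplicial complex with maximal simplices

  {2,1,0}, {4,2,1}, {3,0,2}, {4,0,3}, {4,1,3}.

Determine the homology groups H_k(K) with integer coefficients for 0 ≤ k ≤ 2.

H_0 = Z,  H_1 = Z,  H_2 = 0.

Order the vertices as 0 < 1 < 2 < 3 < 4. Listing each simplex with vertices in this order, K has dimension 2 with simplices:

  0-simplices (5): [0], [1], [2], [3], [4]
  1-simplices (10): [0,1], [0,2], [0,3], [0,4], [1,2], [1,3], [1,4], [2,3], [2,4], [3,4]
  2-simplices (5): [0,1,2], [0,2,3], [0,3,4], [1,2,4], [1,3,4]

so the chain groups are C_0 ≅ Z^5, C_1 ≅ Z^10, C_2 ≅ Z^5.

∂_1: C_1 → C_0 is given by ∂[p,q] = [q] − [p]. For instance
  ∂[2,4] = [4] − [2].
As a 5×10 matrix over Z this has rank 4, with invariant factors (1,1,1,1).

The boundary map ∂_2: C_2 → C_1 acts by ∂[p,q,r] = [q,r] − [p,r] + [p,q]. For instance
  ∂[0,3,4] = [3,4] − [0,4] + [0,3],
  ∂[1,2,4] = [2,4] − [1,4] + [1,2].
As a 10×5 matrix over Z this has rank 5, with invariant factors (1,1,1,1,1).

Now H_k = ker ∂_k / im ∂_{k+1}, so:

  H_0: rank C_0 − rank ∂_1 = 5 − 4 = 1, and the invariant factors of ∂_1 are all 1, so H_0 = Z.
  H_1: rank ker ∂_1 − rank ∂_2 = (10 − 4) − 5 = 1, and the invariant factors of ∂_2 are all 1, so H_1 = Z.
  H_2: rank ker ∂_2 − rank ∂_3 = (5 − 5) − 0 = 0, and there is no ∂_3, so H_2 = 0.

As a check, the Euler characteristic is 5 − 10 + 5 = 0, which agrees with 1 − 1 + 0 = 0.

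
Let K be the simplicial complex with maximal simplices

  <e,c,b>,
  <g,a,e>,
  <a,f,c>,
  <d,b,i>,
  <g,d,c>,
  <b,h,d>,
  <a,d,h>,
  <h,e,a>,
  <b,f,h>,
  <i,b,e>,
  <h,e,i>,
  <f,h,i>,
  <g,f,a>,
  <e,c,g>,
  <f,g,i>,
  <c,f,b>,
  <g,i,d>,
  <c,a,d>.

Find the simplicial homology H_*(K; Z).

H_0 = Z,  H_1 = Z ⊕ Z/2,  H_2 = 0.

Fix the vertex order a < b < c < d < e < f < g < h < i and write every simplex with vertices in increasing order. Then dim K = 2 and the simplices of K are:

  0-simplices (9): a, b, c, d, e, f, g, h, i
  1-simplices (27): ac, ad, ae, af, ag, ah, bc, bd, be, bf, bh, bi, cd, ce, cf, cg, dg, dh, di, eg, eh, ei, fg, fh, fi, gi, hi
  2-simplices (18): acd, acf, adh, aeg, aeh, afg, bce, bcf, bdh, bdi, bei, bfh, cdg, ceg, dgi, ehi, fgi, fhi

Hence C_0 ≅ Z^9, C_1 ≅ Z^27, C_2 ≅ Z^18.

Boundary ∂_1: C_1 → C_0 is given by ∂[p,q] = [q] − [p]. For instance
  ∂eg = g − e.
This gives a 9×27 integer matrix of rank 8; reducing to Smith normal form yields diagonal entries (1,1,1,1,1,1,1,1).

Boundary ∂_2: C_2 → C_1 sends each 2-simplex [p,q,r] to [q,r] − [p,r] + [p,q]. For instance
  ∂bdh = dh − bh + bd,
  ∂fhi = hi − fi + fh.
As a 27×18 matrix over Z this has rank 18, with invariant factors (1,1,1,1,1,1,1,1,1,1,1,1,1,1,1,1,1,2).

Computing H_k = (kernel of ∂_k) / (image of ∂_{k+1}):

  H_0: rank C_0 − rank ∂_1 = 9 − 8 = 1, and the invariant factors of ∂_1 are all 1, so H_0 = Z.
  H_1: rank ker ∂_1 − rank ∂_2 = (27 − 8) − 18 = 1, and ∂_2 has invariant factor 2 > 1, so H_1 = Z ⊕ Z/2.
  H_2: rank ker ∂_2 − rank ∂_3 = (18 − 18) − 0 = 0, and there is no ∂_3, so H_2 = 0.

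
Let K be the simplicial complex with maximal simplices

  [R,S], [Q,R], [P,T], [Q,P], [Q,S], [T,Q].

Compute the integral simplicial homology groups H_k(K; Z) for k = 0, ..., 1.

Take the total order P < Q < R < S < T on the vertex set. Then K (dimension 1) consists of the simplices:

  0-simplices (5): P, Q, R, S, T
  1-simplices (6): PQ, PT, QR, QS, QT, RS

so the chain groups are C_0 ≅ Z^5, C_1 ≅ Z^6.

Boundary ∂_1: C_1 → C_0 is given by ∂[p,q] = [q] − [p]. For instance
  ∂RS = S − R.
The resulting 5×6 matrix has rank 4, and its Smith normal form has invariant factors (1,1,1,1).

From H_k ≅ ker(∂_k) / im(∂_{k+1}) we obtain:

  H_0: rank C_0 − rank ∂_1 = 5 − 4 = 1, and the invariant factors of ∂_1 are all 1, so H_0 ≅ Z.
  H_1: rank ker ∂_1 − rank ∂_2 = (6 − 4) − 0 = 2, and there is no ∂_2, so H_1 ≅ Z^2.

As a check, the Euler characteristic is 5 − 6 = -1, which agrees with 1 − 2 = -1.

H_0 ≅ Z,  H_1 ≅ Z^2.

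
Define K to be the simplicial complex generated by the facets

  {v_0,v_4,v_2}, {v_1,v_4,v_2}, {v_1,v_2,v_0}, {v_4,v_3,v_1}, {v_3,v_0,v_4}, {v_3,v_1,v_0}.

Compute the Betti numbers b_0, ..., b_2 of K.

Take the total order v_0 < v_1 < v_2 < v_3 < v_4 on the vertex set. Then K (dimension 2) consists of the simplices:

  0-simplices (5): [v_0], [v_1], [v_2], [v_3], [v_4]
  1-simplices (9): [v_0,v_1], [v_0,v_2], [v_0,v_3], [v_0,v_4], [v_1,v_2], [v_1,v_3], [v_1,v_4], [v_2,v_4], [v_3,v_4]
  2-simplices (6): [v_0,v_1,v_2], [v_0,v_1,v_3], [v_0,v_2,v_4], [v_0,v_3,v_4], [v_1,v_2,v_4], [v_1,v_3,v_4]

giving chain groups C_0 ≅ Z^5, C_1 ≅ Z^9, C_2 ≅ Z^6.

∂_1: C_1 → C_0 sends each edge [p,q] (with p < q) to q − p. For instance
  ∂[v_1,v_2] = [v_2] − [v_1].
As a 5×9 matrix over Z this has rank 4, with invariant factors (1,1,1,1).

Boundary ∂_2: C_2 → C_1 acts by ∂[p,q,r] = [q,r] − [p,r] + [p,q]. For instance
  ∂[v_0,v_1,v_2] = [v_1,v_2] − [v_0,v_2] + [v_0,v_1],
  ∂[v_1,v_3,v_4] = [v_3,v_4] − [v_1,v_4] + [v_1,v_3].
This gives a 9×6 integer matrix of rank 5; reducing to Smith normal form yields diagonal entries (1,1,1,1,1).

Now H_k = ker ∂_k / im ∂_{k+1}, so:

  H_0: rank C_0 − rank ∂_1 = 5 − 4 = 1, and the invariant factors of ∂_1 are all 1, so H_0 = Z.
  H_1: rank ker ∂_1 − rank ∂_2 = (9 − 4) − 5 = 0, and the invariant factors of ∂_2 are all 1, so H_1 = 0.
  H_2: rank ker ∂_2 − rank ∂_3 = (6 − 5) − 0 = 1, and there is no ∂_3, so H_2 = Z.

Hence the Betti numbers are b_0 = 1, b_1 = 0, b_2 = 1.

b_0 = 1, b_1 = 0, b_2 = 1.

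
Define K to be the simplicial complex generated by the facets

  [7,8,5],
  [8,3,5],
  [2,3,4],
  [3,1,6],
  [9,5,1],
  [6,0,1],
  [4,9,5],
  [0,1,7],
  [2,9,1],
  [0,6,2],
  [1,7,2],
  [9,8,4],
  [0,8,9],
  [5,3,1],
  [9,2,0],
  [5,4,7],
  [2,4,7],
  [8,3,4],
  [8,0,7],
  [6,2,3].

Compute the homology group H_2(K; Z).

H_2 = 0.

K has 10 vertices, 30 edges, 20 triangles.
rank ∂_2 = 20, rank ∂_3 = 0 ⇒ b_2 = 20 − 20 − 0 = 0. So H_2 ≅ 0.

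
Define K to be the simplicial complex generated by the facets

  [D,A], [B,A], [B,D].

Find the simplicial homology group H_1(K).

Take the total order A < B < D on the vertex set. Then K (dimension 1) consists of the simplices:

  0-simplices (3): A, B, D
  1-simplices (3): AB, AD, BD

giving chain groups C_0 ≅ Z^3, C_1 ≅ Z^3.

∂_1: C_1 → C_0 is given by ∂[p,q] = [q] − [p]. For instance
  ∂BD = D − B.
The 3×3 boundary matrix has rank 2 and Smith normal form diag(1,1).

Computing H_k = (kernel of ∂_k) / (image of ∂_{k+1}):

  H_1: rank ker ∂_1 − rank ∂_2 = (3 − 2) − 0 = 1, and there is no ∂_2, so H_1 ≅ Z.

H_1 ≅ Z.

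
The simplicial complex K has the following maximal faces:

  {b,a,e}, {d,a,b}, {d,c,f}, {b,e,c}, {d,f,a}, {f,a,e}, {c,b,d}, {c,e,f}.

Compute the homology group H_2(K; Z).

H_2 ≅ Z.

Fix the vertex order a < b < c < d < e < f and write every simplex with vertices in increasing order. Then dim K = 2 and the simplices of K are:

  0-simplices (6): a, b, c, d, e, f
  1-simplices (12): ab, ad, ae, af, bc, bd, be, cd, ce, cf, df, ef
  2-simplices (8): abd, abe, adf, aef, bcd, bce, cdf, cef

giving chain groups C_0 ≅ Z^6, C_1 ≅ Z^12, C_2 ≅ Z^8.

The boundary map ∂_1: C_1 → C_0 is given by ∂[p,q] = [q] − [p]. For instance
  ∂ce = e − c.
The resulting 6×12 matrix has rank 5, and its Smith normal form has invariant factors (1,1,1,1,1).

∂_2: C_2 → C_1 maps a triangle to the signed sum of its edges. For instance
  ∂cef = ef − cf + ce,
  ∂cdf = df − cf + cd.
The 12×8 boundary matrix has rank 7 and Smith normal form diag(1,1,1,1,1,1,1).

From H_k ≅ ker(∂_k) / im(∂_{k+1}) we obtain:

  H_2: rank ker ∂_2 − rank ∂_3 = (8 − 7) − 0 = 1, and there is no ∂_3, so H_2 ≅ Z.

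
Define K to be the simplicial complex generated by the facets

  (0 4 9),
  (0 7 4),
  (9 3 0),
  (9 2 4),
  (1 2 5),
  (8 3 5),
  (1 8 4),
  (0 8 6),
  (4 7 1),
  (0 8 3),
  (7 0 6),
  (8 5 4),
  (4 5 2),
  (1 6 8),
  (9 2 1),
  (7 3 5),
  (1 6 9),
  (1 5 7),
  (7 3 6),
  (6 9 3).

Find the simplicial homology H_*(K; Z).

H_0 = Z,  H_1 = Z ⊕ Z_2,  H_2 = 0.

Order the vertices as 0 < 1 < 2 < 3 < 4 < 5 < 6 < 7 < 8 < 9. Listing each simplex with vertices in this order, K has dimension 2 with simplices:

  0-simplices (10): [0], [1], [2], [3], [4], [5], [6], [7], [8], [9]
  1-simplices (30): (30 of them)
  2-simplices (20): (20 of them)

giving chain groups C_0 ≅ Z^10, C_1 ≅ Z^30, C_2 ≅ Z^20.

The boundary map ∂_1: C_1 → C_0 is given by ∂[p,q] = [q] − [p].
The resulting 10×30 matrix has rank 9, and its Smith normal form has invariant factors (1,1,1,1,1,1,1,1,1).

∂_2: C_2 → C_1 sends each 2-simplex [p,q,r] to [q,r] − [p,r] + [p,q]. For instance
  ∂[1,5,7] = [5,7] − [1,7] + [1,5],
  ∂[2,4,9] = [4,9] − [2,9] + [2,4].
This gives a 30×20 integer matrix of rank 20; reducing to Smith normal form yields diagonal entries (1,1,1,1,1,1,1,1,1,1,1,1,1,1,1,1,1,1,1,2).

From H_k ≅ ker(∂_k) / im(∂_{k+1}) we obtain:

  H_0: rank C_0 − rank ∂_1 = 10 − 9 = 1, and the invariant factors of ∂_1 are all 1, so H_0 = Z.
  H_1: rank ker ∂_1 − rank ∂_2 = (30 − 9) − 20 = 1, and ∂_2 has invariant factor 2 > 1, so H_1 = Z ⊕ Z_2.
  H_2: rank ker ∂_2 − rank ∂_3 = (20 − 20) − 0 = 0, and there is no ∂_3, so H_2 = 0.

(K is a triangulation of the Klein bottle.)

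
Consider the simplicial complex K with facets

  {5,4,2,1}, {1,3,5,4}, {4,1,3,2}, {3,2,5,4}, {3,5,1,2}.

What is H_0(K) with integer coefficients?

H_0 = Z.

Take the total order 1 < 2 < 3 < 4 < 5 on the vertex set. Then K (dimension 3) consists of the simplices:

  0-simplices (5): [1], [2], [3], [4], [5]
  1-simplices (10): [1,2], [1,3], [1,4], [1,5], [2,3], [2,4], [2,5], [3,4], [3,5], [4,5]
  2-simplices (10): [1,2,3], [1,2,4], [1,2,5], [1,3,4], [1,3,5], [1,4,5], [2,3,4], [2,3,5], [2,4,5], [3,4,5]
  3-simplices (5): [1,2,3,4], [1,2,3,5], [1,2,4,5], [1,3,4,5], [2,3,4,5]

giving chain groups C_0 ≅ Z^5, C_1 ≅ Z^10, C_2 ≅ Z^10, C_3 ≅ Z^5.

Boundary ∂_1: C_1 → C_0 maps an edge to its endpoints' difference, ∂[p,q] = q − p.
This gives a 5×10 integer matrix of rank 4; reducing to Smith normal form yields diagonal entries (1,1,1,1).

Boundary ∂_2: C_2 → C_1 sends each 2-simplex [p,q,r] to [q,r] − [p,r] + [p,q]. For instance
  ∂[2,3,5] = [3,5] − [2,5] + [2,3],
  ∂[1,2,3] = [2,3] − [1,3] + [1,2].
The resulting 10×10 matrix has rank 6, and its Smith normal form has invariant factors (1,1,1,1,1,1).

The boundary map ∂_3: C_3 → C_2 sends each 3-simplex σ to the alternating sum Σ_i (−1)^i (σ with its i-th vertex removed). For instance
  ∂[1,2,3,4] = [2,3,4] − [1,3,4] + [1,2,4] − [1,2,3],
  ∂[2,3,4,5] = [3,4,5] − [2,4,5] + [2,3,5] − [2,3,4].
The 10×5 boundary matrix has rank 4 and Smith normal form diag(1,1,1,1).

Now H_k = ker ∂_k / im ∂_{k+1}, so:

  H_0: rank C_0 − rank ∂_1 = 5 − 4 = 1, and the invariant factors of ∂_1 are all 1, so H_0 = Z.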